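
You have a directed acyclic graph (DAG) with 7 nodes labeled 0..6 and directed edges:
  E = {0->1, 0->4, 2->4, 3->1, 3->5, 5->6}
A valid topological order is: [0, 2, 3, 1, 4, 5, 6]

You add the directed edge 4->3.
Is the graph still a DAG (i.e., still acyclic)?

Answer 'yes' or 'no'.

Given toposort: [0, 2, 3, 1, 4, 5, 6]
Position of 4: index 4; position of 3: index 2
New edge 4->3: backward (u after v in old order)
Backward edge: old toposort is now invalid. Check if this creates a cycle.
Does 3 already reach 4? Reachable from 3: [1, 3, 5, 6]. NO -> still a DAG (reorder needed).
Still a DAG? yes

Answer: yes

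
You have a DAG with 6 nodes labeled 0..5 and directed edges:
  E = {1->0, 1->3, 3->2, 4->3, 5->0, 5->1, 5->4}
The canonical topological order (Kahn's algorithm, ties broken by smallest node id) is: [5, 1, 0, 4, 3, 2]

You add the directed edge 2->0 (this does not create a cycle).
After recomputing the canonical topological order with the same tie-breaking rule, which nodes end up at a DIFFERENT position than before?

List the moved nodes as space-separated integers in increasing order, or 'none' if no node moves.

Answer: 0 2 3 4

Derivation:
Old toposort: [5, 1, 0, 4, 3, 2]
Added edge 2->0
Recompute Kahn (smallest-id tiebreak):
  initial in-degrees: [3, 1, 1, 2, 1, 0]
  ready (indeg=0): [5]
  pop 5: indeg[0]->2; indeg[1]->0; indeg[4]->0 | ready=[1, 4] | order so far=[5]
  pop 1: indeg[0]->1; indeg[3]->1 | ready=[4] | order so far=[5, 1]
  pop 4: indeg[3]->0 | ready=[3] | order so far=[5, 1, 4]
  pop 3: indeg[2]->0 | ready=[2] | order so far=[5, 1, 4, 3]
  pop 2: indeg[0]->0 | ready=[0] | order so far=[5, 1, 4, 3, 2]
  pop 0: no out-edges | ready=[] | order so far=[5, 1, 4, 3, 2, 0]
New canonical toposort: [5, 1, 4, 3, 2, 0]
Compare positions:
  Node 0: index 2 -> 5 (moved)
  Node 1: index 1 -> 1 (same)
  Node 2: index 5 -> 4 (moved)
  Node 3: index 4 -> 3 (moved)
  Node 4: index 3 -> 2 (moved)
  Node 5: index 0 -> 0 (same)
Nodes that changed position: 0 2 3 4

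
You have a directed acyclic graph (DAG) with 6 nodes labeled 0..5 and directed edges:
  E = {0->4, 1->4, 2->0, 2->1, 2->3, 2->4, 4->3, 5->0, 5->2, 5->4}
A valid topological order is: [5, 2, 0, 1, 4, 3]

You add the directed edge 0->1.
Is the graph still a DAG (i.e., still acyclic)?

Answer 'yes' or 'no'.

Given toposort: [5, 2, 0, 1, 4, 3]
Position of 0: index 2; position of 1: index 3
New edge 0->1: forward
Forward edge: respects the existing order. Still a DAG, same toposort still valid.
Still a DAG? yes

Answer: yes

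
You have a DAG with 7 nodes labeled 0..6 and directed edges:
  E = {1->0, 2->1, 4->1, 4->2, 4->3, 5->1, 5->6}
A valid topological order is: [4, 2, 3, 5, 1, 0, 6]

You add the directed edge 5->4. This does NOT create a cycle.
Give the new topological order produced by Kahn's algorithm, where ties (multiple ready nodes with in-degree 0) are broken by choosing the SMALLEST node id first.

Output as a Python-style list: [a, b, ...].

Answer: [5, 4, 2, 1, 0, 3, 6]

Derivation:
Old toposort: [4, 2, 3, 5, 1, 0, 6]
Added edge: 5->4
Position of 5 (3) > position of 4 (0). Must reorder: 5 must now come before 4.
Run Kahn's algorithm (break ties by smallest node id):
  initial in-degrees: [1, 3, 1, 1, 1, 0, 1]
  ready (indeg=0): [5]
  pop 5: indeg[1]->2; indeg[4]->0; indeg[6]->0 | ready=[4, 6] | order so far=[5]
  pop 4: indeg[1]->1; indeg[2]->0; indeg[3]->0 | ready=[2, 3, 6] | order so far=[5, 4]
  pop 2: indeg[1]->0 | ready=[1, 3, 6] | order so far=[5, 4, 2]
  pop 1: indeg[0]->0 | ready=[0, 3, 6] | order so far=[5, 4, 2, 1]
  pop 0: no out-edges | ready=[3, 6] | order so far=[5, 4, 2, 1, 0]
  pop 3: no out-edges | ready=[6] | order so far=[5, 4, 2, 1, 0, 3]
  pop 6: no out-edges | ready=[] | order so far=[5, 4, 2, 1, 0, 3, 6]
  Result: [5, 4, 2, 1, 0, 3, 6]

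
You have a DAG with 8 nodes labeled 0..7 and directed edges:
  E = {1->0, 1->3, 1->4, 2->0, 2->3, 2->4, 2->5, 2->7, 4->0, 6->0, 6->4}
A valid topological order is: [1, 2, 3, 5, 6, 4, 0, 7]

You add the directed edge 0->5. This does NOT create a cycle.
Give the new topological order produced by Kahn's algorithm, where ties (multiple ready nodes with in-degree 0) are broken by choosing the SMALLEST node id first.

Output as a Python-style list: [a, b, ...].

Answer: [1, 2, 3, 6, 4, 0, 5, 7]

Derivation:
Old toposort: [1, 2, 3, 5, 6, 4, 0, 7]
Added edge: 0->5
Position of 0 (6) > position of 5 (3). Must reorder: 0 must now come before 5.
Run Kahn's algorithm (break ties by smallest node id):
  initial in-degrees: [4, 0, 0, 2, 3, 2, 0, 1]
  ready (indeg=0): [1, 2, 6]
  pop 1: indeg[0]->3; indeg[3]->1; indeg[4]->2 | ready=[2, 6] | order so far=[1]
  pop 2: indeg[0]->2; indeg[3]->0; indeg[4]->1; indeg[5]->1; indeg[7]->0 | ready=[3, 6, 7] | order so far=[1, 2]
  pop 3: no out-edges | ready=[6, 7] | order so far=[1, 2, 3]
  pop 6: indeg[0]->1; indeg[4]->0 | ready=[4, 7] | order so far=[1, 2, 3, 6]
  pop 4: indeg[0]->0 | ready=[0, 7] | order so far=[1, 2, 3, 6, 4]
  pop 0: indeg[5]->0 | ready=[5, 7] | order so far=[1, 2, 3, 6, 4, 0]
  pop 5: no out-edges | ready=[7] | order so far=[1, 2, 3, 6, 4, 0, 5]
  pop 7: no out-edges | ready=[] | order so far=[1, 2, 3, 6, 4, 0, 5, 7]
  Result: [1, 2, 3, 6, 4, 0, 5, 7]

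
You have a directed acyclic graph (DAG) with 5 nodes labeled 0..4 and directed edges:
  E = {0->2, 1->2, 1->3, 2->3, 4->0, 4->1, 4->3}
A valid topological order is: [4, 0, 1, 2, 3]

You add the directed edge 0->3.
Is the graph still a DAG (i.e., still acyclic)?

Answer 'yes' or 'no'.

Given toposort: [4, 0, 1, 2, 3]
Position of 0: index 1; position of 3: index 4
New edge 0->3: forward
Forward edge: respects the existing order. Still a DAG, same toposort still valid.
Still a DAG? yes

Answer: yes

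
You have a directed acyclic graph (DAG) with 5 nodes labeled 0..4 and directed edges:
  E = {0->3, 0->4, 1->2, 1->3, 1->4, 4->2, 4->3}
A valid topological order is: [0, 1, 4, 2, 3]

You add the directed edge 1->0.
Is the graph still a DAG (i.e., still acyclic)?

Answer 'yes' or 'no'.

Given toposort: [0, 1, 4, 2, 3]
Position of 1: index 1; position of 0: index 0
New edge 1->0: backward (u after v in old order)
Backward edge: old toposort is now invalid. Check if this creates a cycle.
Does 0 already reach 1? Reachable from 0: [0, 2, 3, 4]. NO -> still a DAG (reorder needed).
Still a DAG? yes

Answer: yes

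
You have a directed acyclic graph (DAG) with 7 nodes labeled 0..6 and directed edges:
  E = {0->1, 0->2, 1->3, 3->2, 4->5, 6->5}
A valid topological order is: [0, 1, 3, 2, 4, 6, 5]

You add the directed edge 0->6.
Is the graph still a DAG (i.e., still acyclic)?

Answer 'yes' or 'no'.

Answer: yes

Derivation:
Given toposort: [0, 1, 3, 2, 4, 6, 5]
Position of 0: index 0; position of 6: index 5
New edge 0->6: forward
Forward edge: respects the existing order. Still a DAG, same toposort still valid.
Still a DAG? yes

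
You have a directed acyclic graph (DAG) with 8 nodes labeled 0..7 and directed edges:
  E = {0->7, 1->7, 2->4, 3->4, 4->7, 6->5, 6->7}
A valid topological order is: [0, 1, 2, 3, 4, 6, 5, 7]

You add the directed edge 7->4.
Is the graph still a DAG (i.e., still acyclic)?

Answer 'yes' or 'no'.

Answer: no

Derivation:
Given toposort: [0, 1, 2, 3, 4, 6, 5, 7]
Position of 7: index 7; position of 4: index 4
New edge 7->4: backward (u after v in old order)
Backward edge: old toposort is now invalid. Check if this creates a cycle.
Does 4 already reach 7? Reachable from 4: [4, 7]. YES -> cycle!
Still a DAG? no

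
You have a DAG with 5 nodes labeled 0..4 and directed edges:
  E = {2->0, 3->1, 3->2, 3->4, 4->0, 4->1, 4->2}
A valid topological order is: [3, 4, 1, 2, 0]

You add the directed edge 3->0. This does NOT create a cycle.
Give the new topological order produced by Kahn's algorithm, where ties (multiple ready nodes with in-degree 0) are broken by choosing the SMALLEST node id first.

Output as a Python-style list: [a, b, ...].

Old toposort: [3, 4, 1, 2, 0]
Added edge: 3->0
Position of 3 (0) < position of 0 (4). Old order still valid.
Run Kahn's algorithm (break ties by smallest node id):
  initial in-degrees: [3, 2, 2, 0, 1]
  ready (indeg=0): [3]
  pop 3: indeg[0]->2; indeg[1]->1; indeg[2]->1; indeg[4]->0 | ready=[4] | order so far=[3]
  pop 4: indeg[0]->1; indeg[1]->0; indeg[2]->0 | ready=[1, 2] | order so far=[3, 4]
  pop 1: no out-edges | ready=[2] | order so far=[3, 4, 1]
  pop 2: indeg[0]->0 | ready=[0] | order so far=[3, 4, 1, 2]
  pop 0: no out-edges | ready=[] | order so far=[3, 4, 1, 2, 0]
  Result: [3, 4, 1, 2, 0]

Answer: [3, 4, 1, 2, 0]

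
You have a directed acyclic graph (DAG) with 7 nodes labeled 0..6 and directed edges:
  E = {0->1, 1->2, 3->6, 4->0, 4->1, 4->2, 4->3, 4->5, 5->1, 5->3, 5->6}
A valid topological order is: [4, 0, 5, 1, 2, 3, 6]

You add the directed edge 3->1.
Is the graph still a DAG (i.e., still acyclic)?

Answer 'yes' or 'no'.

Given toposort: [4, 0, 5, 1, 2, 3, 6]
Position of 3: index 5; position of 1: index 3
New edge 3->1: backward (u after v in old order)
Backward edge: old toposort is now invalid. Check if this creates a cycle.
Does 1 already reach 3? Reachable from 1: [1, 2]. NO -> still a DAG (reorder needed).
Still a DAG? yes

Answer: yes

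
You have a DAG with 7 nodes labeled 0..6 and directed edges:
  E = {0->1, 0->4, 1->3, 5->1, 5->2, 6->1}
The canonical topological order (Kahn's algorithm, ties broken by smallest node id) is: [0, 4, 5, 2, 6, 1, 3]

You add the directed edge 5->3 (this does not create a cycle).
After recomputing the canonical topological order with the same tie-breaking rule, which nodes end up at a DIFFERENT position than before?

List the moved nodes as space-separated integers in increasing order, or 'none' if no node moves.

Old toposort: [0, 4, 5, 2, 6, 1, 3]
Added edge 5->3
Recompute Kahn (smallest-id tiebreak):
  initial in-degrees: [0, 3, 1, 2, 1, 0, 0]
  ready (indeg=0): [0, 5, 6]
  pop 0: indeg[1]->2; indeg[4]->0 | ready=[4, 5, 6] | order so far=[0]
  pop 4: no out-edges | ready=[5, 6] | order so far=[0, 4]
  pop 5: indeg[1]->1; indeg[2]->0; indeg[3]->1 | ready=[2, 6] | order so far=[0, 4, 5]
  pop 2: no out-edges | ready=[6] | order so far=[0, 4, 5, 2]
  pop 6: indeg[1]->0 | ready=[1] | order so far=[0, 4, 5, 2, 6]
  pop 1: indeg[3]->0 | ready=[3] | order so far=[0, 4, 5, 2, 6, 1]
  pop 3: no out-edges | ready=[] | order so far=[0, 4, 5, 2, 6, 1, 3]
New canonical toposort: [0, 4, 5, 2, 6, 1, 3]
Compare positions:
  Node 0: index 0 -> 0 (same)
  Node 1: index 5 -> 5 (same)
  Node 2: index 3 -> 3 (same)
  Node 3: index 6 -> 6 (same)
  Node 4: index 1 -> 1 (same)
  Node 5: index 2 -> 2 (same)
  Node 6: index 4 -> 4 (same)
Nodes that changed position: none

Answer: none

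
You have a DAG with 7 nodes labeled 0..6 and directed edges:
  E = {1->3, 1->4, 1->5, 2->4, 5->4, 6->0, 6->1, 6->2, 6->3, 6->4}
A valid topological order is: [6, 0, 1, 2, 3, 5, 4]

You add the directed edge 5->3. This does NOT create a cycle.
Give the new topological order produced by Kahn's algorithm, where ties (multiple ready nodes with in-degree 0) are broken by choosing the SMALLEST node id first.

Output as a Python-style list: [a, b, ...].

Old toposort: [6, 0, 1, 2, 3, 5, 4]
Added edge: 5->3
Position of 5 (5) > position of 3 (4). Must reorder: 5 must now come before 3.
Run Kahn's algorithm (break ties by smallest node id):
  initial in-degrees: [1, 1, 1, 3, 4, 1, 0]
  ready (indeg=0): [6]
  pop 6: indeg[0]->0; indeg[1]->0; indeg[2]->0; indeg[3]->2; indeg[4]->3 | ready=[0, 1, 2] | order so far=[6]
  pop 0: no out-edges | ready=[1, 2] | order so far=[6, 0]
  pop 1: indeg[3]->1; indeg[4]->2; indeg[5]->0 | ready=[2, 5] | order so far=[6, 0, 1]
  pop 2: indeg[4]->1 | ready=[5] | order so far=[6, 0, 1, 2]
  pop 5: indeg[3]->0; indeg[4]->0 | ready=[3, 4] | order so far=[6, 0, 1, 2, 5]
  pop 3: no out-edges | ready=[4] | order so far=[6, 0, 1, 2, 5, 3]
  pop 4: no out-edges | ready=[] | order so far=[6, 0, 1, 2, 5, 3, 4]
  Result: [6, 0, 1, 2, 5, 3, 4]

Answer: [6, 0, 1, 2, 5, 3, 4]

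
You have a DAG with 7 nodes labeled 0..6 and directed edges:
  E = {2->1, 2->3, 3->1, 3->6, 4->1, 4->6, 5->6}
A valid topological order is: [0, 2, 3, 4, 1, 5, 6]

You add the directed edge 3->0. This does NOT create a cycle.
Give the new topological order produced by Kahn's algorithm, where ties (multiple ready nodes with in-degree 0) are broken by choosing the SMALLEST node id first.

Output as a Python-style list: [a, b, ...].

Answer: [2, 3, 0, 4, 1, 5, 6]

Derivation:
Old toposort: [0, 2, 3, 4, 1, 5, 6]
Added edge: 3->0
Position of 3 (2) > position of 0 (0). Must reorder: 3 must now come before 0.
Run Kahn's algorithm (break ties by smallest node id):
  initial in-degrees: [1, 3, 0, 1, 0, 0, 3]
  ready (indeg=0): [2, 4, 5]
  pop 2: indeg[1]->2; indeg[3]->0 | ready=[3, 4, 5] | order so far=[2]
  pop 3: indeg[0]->0; indeg[1]->1; indeg[6]->2 | ready=[0, 4, 5] | order so far=[2, 3]
  pop 0: no out-edges | ready=[4, 5] | order so far=[2, 3, 0]
  pop 4: indeg[1]->0; indeg[6]->1 | ready=[1, 5] | order so far=[2, 3, 0, 4]
  pop 1: no out-edges | ready=[5] | order so far=[2, 3, 0, 4, 1]
  pop 5: indeg[6]->0 | ready=[6] | order so far=[2, 3, 0, 4, 1, 5]
  pop 6: no out-edges | ready=[] | order so far=[2, 3, 0, 4, 1, 5, 6]
  Result: [2, 3, 0, 4, 1, 5, 6]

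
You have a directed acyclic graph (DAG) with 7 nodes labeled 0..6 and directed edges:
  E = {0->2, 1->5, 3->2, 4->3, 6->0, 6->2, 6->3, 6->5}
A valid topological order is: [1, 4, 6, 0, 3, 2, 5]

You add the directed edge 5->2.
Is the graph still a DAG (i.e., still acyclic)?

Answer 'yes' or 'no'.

Answer: yes

Derivation:
Given toposort: [1, 4, 6, 0, 3, 2, 5]
Position of 5: index 6; position of 2: index 5
New edge 5->2: backward (u after v in old order)
Backward edge: old toposort is now invalid. Check if this creates a cycle.
Does 2 already reach 5? Reachable from 2: [2]. NO -> still a DAG (reorder needed).
Still a DAG? yes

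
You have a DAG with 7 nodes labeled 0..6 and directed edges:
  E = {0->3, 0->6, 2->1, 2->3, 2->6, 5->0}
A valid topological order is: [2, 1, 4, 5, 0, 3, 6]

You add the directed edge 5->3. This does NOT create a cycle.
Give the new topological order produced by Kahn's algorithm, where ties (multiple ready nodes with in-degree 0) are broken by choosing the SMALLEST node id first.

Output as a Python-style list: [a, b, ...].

Answer: [2, 1, 4, 5, 0, 3, 6]

Derivation:
Old toposort: [2, 1, 4, 5, 0, 3, 6]
Added edge: 5->3
Position of 5 (3) < position of 3 (5). Old order still valid.
Run Kahn's algorithm (break ties by smallest node id):
  initial in-degrees: [1, 1, 0, 3, 0, 0, 2]
  ready (indeg=0): [2, 4, 5]
  pop 2: indeg[1]->0; indeg[3]->2; indeg[6]->1 | ready=[1, 4, 5] | order so far=[2]
  pop 1: no out-edges | ready=[4, 5] | order so far=[2, 1]
  pop 4: no out-edges | ready=[5] | order so far=[2, 1, 4]
  pop 5: indeg[0]->0; indeg[3]->1 | ready=[0] | order so far=[2, 1, 4, 5]
  pop 0: indeg[3]->0; indeg[6]->0 | ready=[3, 6] | order so far=[2, 1, 4, 5, 0]
  pop 3: no out-edges | ready=[6] | order so far=[2, 1, 4, 5, 0, 3]
  pop 6: no out-edges | ready=[] | order so far=[2, 1, 4, 5, 0, 3, 6]
  Result: [2, 1, 4, 5, 0, 3, 6]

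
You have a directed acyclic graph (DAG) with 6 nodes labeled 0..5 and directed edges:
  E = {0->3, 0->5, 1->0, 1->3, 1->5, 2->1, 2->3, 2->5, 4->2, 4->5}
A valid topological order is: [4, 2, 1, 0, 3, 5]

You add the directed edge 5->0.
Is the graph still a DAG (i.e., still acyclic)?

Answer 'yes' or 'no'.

Given toposort: [4, 2, 1, 0, 3, 5]
Position of 5: index 5; position of 0: index 3
New edge 5->0: backward (u after v in old order)
Backward edge: old toposort is now invalid. Check if this creates a cycle.
Does 0 already reach 5? Reachable from 0: [0, 3, 5]. YES -> cycle!
Still a DAG? no

Answer: no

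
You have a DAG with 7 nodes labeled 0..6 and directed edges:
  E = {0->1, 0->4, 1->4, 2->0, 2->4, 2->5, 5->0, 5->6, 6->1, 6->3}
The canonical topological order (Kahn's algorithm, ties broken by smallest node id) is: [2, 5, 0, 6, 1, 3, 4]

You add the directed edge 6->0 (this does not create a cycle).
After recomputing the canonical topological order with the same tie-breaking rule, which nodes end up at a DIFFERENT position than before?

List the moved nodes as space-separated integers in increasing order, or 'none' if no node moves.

Old toposort: [2, 5, 0, 6, 1, 3, 4]
Added edge 6->0
Recompute Kahn (smallest-id tiebreak):
  initial in-degrees: [3, 2, 0, 1, 3, 1, 1]
  ready (indeg=0): [2]
  pop 2: indeg[0]->2; indeg[4]->2; indeg[5]->0 | ready=[5] | order so far=[2]
  pop 5: indeg[0]->1; indeg[6]->0 | ready=[6] | order so far=[2, 5]
  pop 6: indeg[0]->0; indeg[1]->1; indeg[3]->0 | ready=[0, 3] | order so far=[2, 5, 6]
  pop 0: indeg[1]->0; indeg[4]->1 | ready=[1, 3] | order so far=[2, 5, 6, 0]
  pop 1: indeg[4]->0 | ready=[3, 4] | order so far=[2, 5, 6, 0, 1]
  pop 3: no out-edges | ready=[4] | order so far=[2, 5, 6, 0, 1, 3]
  pop 4: no out-edges | ready=[] | order so far=[2, 5, 6, 0, 1, 3, 4]
New canonical toposort: [2, 5, 6, 0, 1, 3, 4]
Compare positions:
  Node 0: index 2 -> 3 (moved)
  Node 1: index 4 -> 4 (same)
  Node 2: index 0 -> 0 (same)
  Node 3: index 5 -> 5 (same)
  Node 4: index 6 -> 6 (same)
  Node 5: index 1 -> 1 (same)
  Node 6: index 3 -> 2 (moved)
Nodes that changed position: 0 6

Answer: 0 6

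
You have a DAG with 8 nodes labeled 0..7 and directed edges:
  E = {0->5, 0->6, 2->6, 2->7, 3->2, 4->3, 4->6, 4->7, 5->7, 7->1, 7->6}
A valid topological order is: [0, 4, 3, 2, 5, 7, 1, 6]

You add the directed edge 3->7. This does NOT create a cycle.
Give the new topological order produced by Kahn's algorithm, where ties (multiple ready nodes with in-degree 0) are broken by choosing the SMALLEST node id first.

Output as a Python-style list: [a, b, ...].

Answer: [0, 4, 3, 2, 5, 7, 1, 6]

Derivation:
Old toposort: [0, 4, 3, 2, 5, 7, 1, 6]
Added edge: 3->7
Position of 3 (2) < position of 7 (5). Old order still valid.
Run Kahn's algorithm (break ties by smallest node id):
  initial in-degrees: [0, 1, 1, 1, 0, 1, 4, 4]
  ready (indeg=0): [0, 4]
  pop 0: indeg[5]->0; indeg[6]->3 | ready=[4, 5] | order so far=[0]
  pop 4: indeg[3]->0; indeg[6]->2; indeg[7]->3 | ready=[3, 5] | order so far=[0, 4]
  pop 3: indeg[2]->0; indeg[7]->2 | ready=[2, 5] | order so far=[0, 4, 3]
  pop 2: indeg[6]->1; indeg[7]->1 | ready=[5] | order so far=[0, 4, 3, 2]
  pop 5: indeg[7]->0 | ready=[7] | order so far=[0, 4, 3, 2, 5]
  pop 7: indeg[1]->0; indeg[6]->0 | ready=[1, 6] | order so far=[0, 4, 3, 2, 5, 7]
  pop 1: no out-edges | ready=[6] | order so far=[0, 4, 3, 2, 5, 7, 1]
  pop 6: no out-edges | ready=[] | order so far=[0, 4, 3, 2, 5, 7, 1, 6]
  Result: [0, 4, 3, 2, 5, 7, 1, 6]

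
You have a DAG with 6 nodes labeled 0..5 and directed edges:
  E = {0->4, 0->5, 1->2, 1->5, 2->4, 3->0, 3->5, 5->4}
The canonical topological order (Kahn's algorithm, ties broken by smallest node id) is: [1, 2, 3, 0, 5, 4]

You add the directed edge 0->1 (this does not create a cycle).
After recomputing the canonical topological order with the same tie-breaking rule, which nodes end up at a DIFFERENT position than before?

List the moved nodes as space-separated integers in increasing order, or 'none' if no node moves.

Answer: 0 1 2 3

Derivation:
Old toposort: [1, 2, 3, 0, 5, 4]
Added edge 0->1
Recompute Kahn (smallest-id tiebreak):
  initial in-degrees: [1, 1, 1, 0, 3, 3]
  ready (indeg=0): [3]
  pop 3: indeg[0]->0; indeg[5]->2 | ready=[0] | order so far=[3]
  pop 0: indeg[1]->0; indeg[4]->2; indeg[5]->1 | ready=[1] | order so far=[3, 0]
  pop 1: indeg[2]->0; indeg[5]->0 | ready=[2, 5] | order so far=[3, 0, 1]
  pop 2: indeg[4]->1 | ready=[5] | order so far=[3, 0, 1, 2]
  pop 5: indeg[4]->0 | ready=[4] | order so far=[3, 0, 1, 2, 5]
  pop 4: no out-edges | ready=[] | order so far=[3, 0, 1, 2, 5, 4]
New canonical toposort: [3, 0, 1, 2, 5, 4]
Compare positions:
  Node 0: index 3 -> 1 (moved)
  Node 1: index 0 -> 2 (moved)
  Node 2: index 1 -> 3 (moved)
  Node 3: index 2 -> 0 (moved)
  Node 4: index 5 -> 5 (same)
  Node 5: index 4 -> 4 (same)
Nodes that changed position: 0 1 2 3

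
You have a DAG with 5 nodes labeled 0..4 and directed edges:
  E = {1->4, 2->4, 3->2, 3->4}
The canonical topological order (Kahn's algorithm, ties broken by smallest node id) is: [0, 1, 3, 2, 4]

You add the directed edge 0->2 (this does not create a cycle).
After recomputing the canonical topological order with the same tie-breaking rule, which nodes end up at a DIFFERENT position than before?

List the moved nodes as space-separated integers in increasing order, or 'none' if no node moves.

Old toposort: [0, 1, 3, 2, 4]
Added edge 0->2
Recompute Kahn (smallest-id tiebreak):
  initial in-degrees: [0, 0, 2, 0, 3]
  ready (indeg=0): [0, 1, 3]
  pop 0: indeg[2]->1 | ready=[1, 3] | order so far=[0]
  pop 1: indeg[4]->2 | ready=[3] | order so far=[0, 1]
  pop 3: indeg[2]->0; indeg[4]->1 | ready=[2] | order so far=[0, 1, 3]
  pop 2: indeg[4]->0 | ready=[4] | order so far=[0, 1, 3, 2]
  pop 4: no out-edges | ready=[] | order so far=[0, 1, 3, 2, 4]
New canonical toposort: [0, 1, 3, 2, 4]
Compare positions:
  Node 0: index 0 -> 0 (same)
  Node 1: index 1 -> 1 (same)
  Node 2: index 3 -> 3 (same)
  Node 3: index 2 -> 2 (same)
  Node 4: index 4 -> 4 (same)
Nodes that changed position: none

Answer: none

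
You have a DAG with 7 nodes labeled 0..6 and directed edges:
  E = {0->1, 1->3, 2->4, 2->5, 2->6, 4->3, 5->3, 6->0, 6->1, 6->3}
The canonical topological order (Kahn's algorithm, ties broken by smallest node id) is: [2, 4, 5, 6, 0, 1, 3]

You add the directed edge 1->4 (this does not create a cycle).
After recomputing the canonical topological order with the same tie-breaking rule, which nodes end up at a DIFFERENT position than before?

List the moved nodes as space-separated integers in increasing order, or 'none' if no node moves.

Answer: 0 1 4 5 6

Derivation:
Old toposort: [2, 4, 5, 6, 0, 1, 3]
Added edge 1->4
Recompute Kahn (smallest-id tiebreak):
  initial in-degrees: [1, 2, 0, 4, 2, 1, 1]
  ready (indeg=0): [2]
  pop 2: indeg[4]->1; indeg[5]->0; indeg[6]->0 | ready=[5, 6] | order so far=[2]
  pop 5: indeg[3]->3 | ready=[6] | order so far=[2, 5]
  pop 6: indeg[0]->0; indeg[1]->1; indeg[3]->2 | ready=[0] | order so far=[2, 5, 6]
  pop 0: indeg[1]->0 | ready=[1] | order so far=[2, 5, 6, 0]
  pop 1: indeg[3]->1; indeg[4]->0 | ready=[4] | order so far=[2, 5, 6, 0, 1]
  pop 4: indeg[3]->0 | ready=[3] | order so far=[2, 5, 6, 0, 1, 4]
  pop 3: no out-edges | ready=[] | order so far=[2, 5, 6, 0, 1, 4, 3]
New canonical toposort: [2, 5, 6, 0, 1, 4, 3]
Compare positions:
  Node 0: index 4 -> 3 (moved)
  Node 1: index 5 -> 4 (moved)
  Node 2: index 0 -> 0 (same)
  Node 3: index 6 -> 6 (same)
  Node 4: index 1 -> 5 (moved)
  Node 5: index 2 -> 1 (moved)
  Node 6: index 3 -> 2 (moved)
Nodes that changed position: 0 1 4 5 6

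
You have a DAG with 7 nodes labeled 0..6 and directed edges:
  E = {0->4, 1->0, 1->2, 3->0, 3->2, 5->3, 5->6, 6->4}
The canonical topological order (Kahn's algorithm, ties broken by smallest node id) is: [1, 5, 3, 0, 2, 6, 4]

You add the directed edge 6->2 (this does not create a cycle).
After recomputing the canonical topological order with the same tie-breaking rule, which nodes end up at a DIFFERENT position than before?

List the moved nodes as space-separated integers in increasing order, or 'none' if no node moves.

Old toposort: [1, 5, 3, 0, 2, 6, 4]
Added edge 6->2
Recompute Kahn (smallest-id tiebreak):
  initial in-degrees: [2, 0, 3, 1, 2, 0, 1]
  ready (indeg=0): [1, 5]
  pop 1: indeg[0]->1; indeg[2]->2 | ready=[5] | order so far=[1]
  pop 5: indeg[3]->0; indeg[6]->0 | ready=[3, 6] | order so far=[1, 5]
  pop 3: indeg[0]->0; indeg[2]->1 | ready=[0, 6] | order so far=[1, 5, 3]
  pop 0: indeg[4]->1 | ready=[6] | order so far=[1, 5, 3, 0]
  pop 6: indeg[2]->0; indeg[4]->0 | ready=[2, 4] | order so far=[1, 5, 3, 0, 6]
  pop 2: no out-edges | ready=[4] | order so far=[1, 5, 3, 0, 6, 2]
  pop 4: no out-edges | ready=[] | order so far=[1, 5, 3, 0, 6, 2, 4]
New canonical toposort: [1, 5, 3, 0, 6, 2, 4]
Compare positions:
  Node 0: index 3 -> 3 (same)
  Node 1: index 0 -> 0 (same)
  Node 2: index 4 -> 5 (moved)
  Node 3: index 2 -> 2 (same)
  Node 4: index 6 -> 6 (same)
  Node 5: index 1 -> 1 (same)
  Node 6: index 5 -> 4 (moved)
Nodes that changed position: 2 6

Answer: 2 6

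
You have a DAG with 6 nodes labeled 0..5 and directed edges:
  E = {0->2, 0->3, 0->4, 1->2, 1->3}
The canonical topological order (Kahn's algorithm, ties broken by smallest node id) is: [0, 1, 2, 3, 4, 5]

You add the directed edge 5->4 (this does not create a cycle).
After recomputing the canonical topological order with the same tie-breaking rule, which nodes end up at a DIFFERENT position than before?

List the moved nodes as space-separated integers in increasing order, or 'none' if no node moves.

Old toposort: [0, 1, 2, 3, 4, 5]
Added edge 5->4
Recompute Kahn (smallest-id tiebreak):
  initial in-degrees: [0, 0, 2, 2, 2, 0]
  ready (indeg=0): [0, 1, 5]
  pop 0: indeg[2]->1; indeg[3]->1; indeg[4]->1 | ready=[1, 5] | order so far=[0]
  pop 1: indeg[2]->0; indeg[3]->0 | ready=[2, 3, 5] | order so far=[0, 1]
  pop 2: no out-edges | ready=[3, 5] | order so far=[0, 1, 2]
  pop 3: no out-edges | ready=[5] | order so far=[0, 1, 2, 3]
  pop 5: indeg[4]->0 | ready=[4] | order so far=[0, 1, 2, 3, 5]
  pop 4: no out-edges | ready=[] | order so far=[0, 1, 2, 3, 5, 4]
New canonical toposort: [0, 1, 2, 3, 5, 4]
Compare positions:
  Node 0: index 0 -> 0 (same)
  Node 1: index 1 -> 1 (same)
  Node 2: index 2 -> 2 (same)
  Node 3: index 3 -> 3 (same)
  Node 4: index 4 -> 5 (moved)
  Node 5: index 5 -> 4 (moved)
Nodes that changed position: 4 5

Answer: 4 5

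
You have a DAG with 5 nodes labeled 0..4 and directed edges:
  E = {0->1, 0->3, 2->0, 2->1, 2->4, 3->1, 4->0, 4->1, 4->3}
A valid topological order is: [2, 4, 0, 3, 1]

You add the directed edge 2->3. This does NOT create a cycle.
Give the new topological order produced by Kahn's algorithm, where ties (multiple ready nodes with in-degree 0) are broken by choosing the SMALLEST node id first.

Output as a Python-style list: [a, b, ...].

Answer: [2, 4, 0, 3, 1]

Derivation:
Old toposort: [2, 4, 0, 3, 1]
Added edge: 2->3
Position of 2 (0) < position of 3 (3). Old order still valid.
Run Kahn's algorithm (break ties by smallest node id):
  initial in-degrees: [2, 4, 0, 3, 1]
  ready (indeg=0): [2]
  pop 2: indeg[0]->1; indeg[1]->3; indeg[3]->2; indeg[4]->0 | ready=[4] | order so far=[2]
  pop 4: indeg[0]->0; indeg[1]->2; indeg[3]->1 | ready=[0] | order so far=[2, 4]
  pop 0: indeg[1]->1; indeg[3]->0 | ready=[3] | order so far=[2, 4, 0]
  pop 3: indeg[1]->0 | ready=[1] | order so far=[2, 4, 0, 3]
  pop 1: no out-edges | ready=[] | order so far=[2, 4, 0, 3, 1]
  Result: [2, 4, 0, 3, 1]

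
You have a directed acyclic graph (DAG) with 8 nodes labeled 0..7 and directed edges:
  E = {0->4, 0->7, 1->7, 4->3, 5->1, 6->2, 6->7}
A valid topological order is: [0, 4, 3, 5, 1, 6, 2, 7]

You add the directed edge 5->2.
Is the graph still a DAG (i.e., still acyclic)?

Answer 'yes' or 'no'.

Given toposort: [0, 4, 3, 5, 1, 6, 2, 7]
Position of 5: index 3; position of 2: index 6
New edge 5->2: forward
Forward edge: respects the existing order. Still a DAG, same toposort still valid.
Still a DAG? yes

Answer: yes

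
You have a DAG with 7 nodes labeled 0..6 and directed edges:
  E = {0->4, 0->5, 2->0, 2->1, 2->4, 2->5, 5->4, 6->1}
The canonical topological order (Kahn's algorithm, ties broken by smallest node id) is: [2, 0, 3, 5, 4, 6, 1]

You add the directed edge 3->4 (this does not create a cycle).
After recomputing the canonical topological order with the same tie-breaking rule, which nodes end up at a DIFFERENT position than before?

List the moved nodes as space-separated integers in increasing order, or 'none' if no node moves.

Old toposort: [2, 0, 3, 5, 4, 6, 1]
Added edge 3->4
Recompute Kahn (smallest-id tiebreak):
  initial in-degrees: [1, 2, 0, 0, 4, 2, 0]
  ready (indeg=0): [2, 3, 6]
  pop 2: indeg[0]->0; indeg[1]->1; indeg[4]->3; indeg[5]->1 | ready=[0, 3, 6] | order so far=[2]
  pop 0: indeg[4]->2; indeg[5]->0 | ready=[3, 5, 6] | order so far=[2, 0]
  pop 3: indeg[4]->1 | ready=[5, 6] | order so far=[2, 0, 3]
  pop 5: indeg[4]->0 | ready=[4, 6] | order so far=[2, 0, 3, 5]
  pop 4: no out-edges | ready=[6] | order so far=[2, 0, 3, 5, 4]
  pop 6: indeg[1]->0 | ready=[1] | order so far=[2, 0, 3, 5, 4, 6]
  pop 1: no out-edges | ready=[] | order so far=[2, 0, 3, 5, 4, 6, 1]
New canonical toposort: [2, 0, 3, 5, 4, 6, 1]
Compare positions:
  Node 0: index 1 -> 1 (same)
  Node 1: index 6 -> 6 (same)
  Node 2: index 0 -> 0 (same)
  Node 3: index 2 -> 2 (same)
  Node 4: index 4 -> 4 (same)
  Node 5: index 3 -> 3 (same)
  Node 6: index 5 -> 5 (same)
Nodes that changed position: none

Answer: none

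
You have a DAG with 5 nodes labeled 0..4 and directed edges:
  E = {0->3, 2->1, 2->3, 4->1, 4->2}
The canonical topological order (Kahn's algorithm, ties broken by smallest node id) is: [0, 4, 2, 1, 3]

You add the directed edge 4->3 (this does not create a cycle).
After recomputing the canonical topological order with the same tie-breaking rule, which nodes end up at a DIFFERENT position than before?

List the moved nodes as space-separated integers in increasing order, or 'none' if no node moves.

Old toposort: [0, 4, 2, 1, 3]
Added edge 4->3
Recompute Kahn (smallest-id tiebreak):
  initial in-degrees: [0, 2, 1, 3, 0]
  ready (indeg=0): [0, 4]
  pop 0: indeg[3]->2 | ready=[4] | order so far=[0]
  pop 4: indeg[1]->1; indeg[2]->0; indeg[3]->1 | ready=[2] | order so far=[0, 4]
  pop 2: indeg[1]->0; indeg[3]->0 | ready=[1, 3] | order so far=[0, 4, 2]
  pop 1: no out-edges | ready=[3] | order so far=[0, 4, 2, 1]
  pop 3: no out-edges | ready=[] | order so far=[0, 4, 2, 1, 3]
New canonical toposort: [0, 4, 2, 1, 3]
Compare positions:
  Node 0: index 0 -> 0 (same)
  Node 1: index 3 -> 3 (same)
  Node 2: index 2 -> 2 (same)
  Node 3: index 4 -> 4 (same)
  Node 4: index 1 -> 1 (same)
Nodes that changed position: none

Answer: none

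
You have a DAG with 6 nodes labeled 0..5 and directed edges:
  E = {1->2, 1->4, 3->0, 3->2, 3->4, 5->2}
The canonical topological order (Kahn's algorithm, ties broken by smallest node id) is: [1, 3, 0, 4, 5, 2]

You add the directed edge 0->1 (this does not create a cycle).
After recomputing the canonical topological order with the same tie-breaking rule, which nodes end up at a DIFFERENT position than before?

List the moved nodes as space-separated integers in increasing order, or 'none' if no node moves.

Old toposort: [1, 3, 0, 4, 5, 2]
Added edge 0->1
Recompute Kahn (smallest-id tiebreak):
  initial in-degrees: [1, 1, 3, 0, 2, 0]
  ready (indeg=0): [3, 5]
  pop 3: indeg[0]->0; indeg[2]->2; indeg[4]->1 | ready=[0, 5] | order so far=[3]
  pop 0: indeg[1]->0 | ready=[1, 5] | order so far=[3, 0]
  pop 1: indeg[2]->1; indeg[4]->0 | ready=[4, 5] | order so far=[3, 0, 1]
  pop 4: no out-edges | ready=[5] | order so far=[3, 0, 1, 4]
  pop 5: indeg[2]->0 | ready=[2] | order so far=[3, 0, 1, 4, 5]
  pop 2: no out-edges | ready=[] | order so far=[3, 0, 1, 4, 5, 2]
New canonical toposort: [3, 0, 1, 4, 5, 2]
Compare positions:
  Node 0: index 2 -> 1 (moved)
  Node 1: index 0 -> 2 (moved)
  Node 2: index 5 -> 5 (same)
  Node 3: index 1 -> 0 (moved)
  Node 4: index 3 -> 3 (same)
  Node 5: index 4 -> 4 (same)
Nodes that changed position: 0 1 3

Answer: 0 1 3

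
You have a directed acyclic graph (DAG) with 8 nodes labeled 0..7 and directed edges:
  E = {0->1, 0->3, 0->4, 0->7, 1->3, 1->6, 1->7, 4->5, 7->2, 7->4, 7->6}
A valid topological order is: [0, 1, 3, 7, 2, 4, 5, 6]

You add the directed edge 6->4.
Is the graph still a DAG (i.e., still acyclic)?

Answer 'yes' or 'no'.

Answer: yes

Derivation:
Given toposort: [0, 1, 3, 7, 2, 4, 5, 6]
Position of 6: index 7; position of 4: index 5
New edge 6->4: backward (u after v in old order)
Backward edge: old toposort is now invalid. Check if this creates a cycle.
Does 4 already reach 6? Reachable from 4: [4, 5]. NO -> still a DAG (reorder needed).
Still a DAG? yes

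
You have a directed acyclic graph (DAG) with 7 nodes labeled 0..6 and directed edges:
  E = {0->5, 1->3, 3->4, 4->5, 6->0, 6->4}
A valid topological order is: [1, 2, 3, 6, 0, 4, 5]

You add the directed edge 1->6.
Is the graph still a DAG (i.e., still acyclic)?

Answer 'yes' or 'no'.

Given toposort: [1, 2, 3, 6, 0, 4, 5]
Position of 1: index 0; position of 6: index 3
New edge 1->6: forward
Forward edge: respects the existing order. Still a DAG, same toposort still valid.
Still a DAG? yes

Answer: yes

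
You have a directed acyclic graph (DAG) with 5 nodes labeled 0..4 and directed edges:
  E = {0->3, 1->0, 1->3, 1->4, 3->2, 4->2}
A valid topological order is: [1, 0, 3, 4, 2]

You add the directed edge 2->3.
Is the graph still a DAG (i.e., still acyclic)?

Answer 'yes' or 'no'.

Given toposort: [1, 0, 3, 4, 2]
Position of 2: index 4; position of 3: index 2
New edge 2->3: backward (u after v in old order)
Backward edge: old toposort is now invalid. Check if this creates a cycle.
Does 3 already reach 2? Reachable from 3: [2, 3]. YES -> cycle!
Still a DAG? no

Answer: no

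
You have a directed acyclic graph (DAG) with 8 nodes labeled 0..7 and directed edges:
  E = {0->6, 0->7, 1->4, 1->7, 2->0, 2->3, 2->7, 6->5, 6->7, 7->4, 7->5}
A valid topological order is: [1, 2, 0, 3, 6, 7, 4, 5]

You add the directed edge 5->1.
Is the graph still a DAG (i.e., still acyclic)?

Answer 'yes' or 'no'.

Given toposort: [1, 2, 0, 3, 6, 7, 4, 5]
Position of 5: index 7; position of 1: index 0
New edge 5->1: backward (u after v in old order)
Backward edge: old toposort is now invalid. Check if this creates a cycle.
Does 1 already reach 5? Reachable from 1: [1, 4, 5, 7]. YES -> cycle!
Still a DAG? no

Answer: no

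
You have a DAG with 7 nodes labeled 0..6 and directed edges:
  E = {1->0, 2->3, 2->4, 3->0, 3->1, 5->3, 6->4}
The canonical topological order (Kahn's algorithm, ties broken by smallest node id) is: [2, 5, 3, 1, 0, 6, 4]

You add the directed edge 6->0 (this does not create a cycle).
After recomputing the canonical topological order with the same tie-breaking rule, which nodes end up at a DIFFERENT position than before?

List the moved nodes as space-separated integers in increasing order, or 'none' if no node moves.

Old toposort: [2, 5, 3, 1, 0, 6, 4]
Added edge 6->0
Recompute Kahn (smallest-id tiebreak):
  initial in-degrees: [3, 1, 0, 2, 2, 0, 0]
  ready (indeg=0): [2, 5, 6]
  pop 2: indeg[3]->1; indeg[4]->1 | ready=[5, 6] | order so far=[2]
  pop 5: indeg[3]->0 | ready=[3, 6] | order so far=[2, 5]
  pop 3: indeg[0]->2; indeg[1]->0 | ready=[1, 6] | order so far=[2, 5, 3]
  pop 1: indeg[0]->1 | ready=[6] | order so far=[2, 5, 3, 1]
  pop 6: indeg[0]->0; indeg[4]->0 | ready=[0, 4] | order so far=[2, 5, 3, 1, 6]
  pop 0: no out-edges | ready=[4] | order so far=[2, 5, 3, 1, 6, 0]
  pop 4: no out-edges | ready=[] | order so far=[2, 5, 3, 1, 6, 0, 4]
New canonical toposort: [2, 5, 3, 1, 6, 0, 4]
Compare positions:
  Node 0: index 4 -> 5 (moved)
  Node 1: index 3 -> 3 (same)
  Node 2: index 0 -> 0 (same)
  Node 3: index 2 -> 2 (same)
  Node 4: index 6 -> 6 (same)
  Node 5: index 1 -> 1 (same)
  Node 6: index 5 -> 4 (moved)
Nodes that changed position: 0 6

Answer: 0 6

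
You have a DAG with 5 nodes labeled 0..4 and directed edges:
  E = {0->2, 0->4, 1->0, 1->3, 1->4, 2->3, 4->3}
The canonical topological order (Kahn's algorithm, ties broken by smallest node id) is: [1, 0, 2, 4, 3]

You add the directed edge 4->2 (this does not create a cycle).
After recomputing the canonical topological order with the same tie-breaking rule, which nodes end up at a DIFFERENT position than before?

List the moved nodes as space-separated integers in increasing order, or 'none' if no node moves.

Old toposort: [1, 0, 2, 4, 3]
Added edge 4->2
Recompute Kahn (smallest-id tiebreak):
  initial in-degrees: [1, 0, 2, 3, 2]
  ready (indeg=0): [1]
  pop 1: indeg[0]->0; indeg[3]->2; indeg[4]->1 | ready=[0] | order so far=[1]
  pop 0: indeg[2]->1; indeg[4]->0 | ready=[4] | order so far=[1, 0]
  pop 4: indeg[2]->0; indeg[3]->1 | ready=[2] | order so far=[1, 0, 4]
  pop 2: indeg[3]->0 | ready=[3] | order so far=[1, 0, 4, 2]
  pop 3: no out-edges | ready=[] | order so far=[1, 0, 4, 2, 3]
New canonical toposort: [1, 0, 4, 2, 3]
Compare positions:
  Node 0: index 1 -> 1 (same)
  Node 1: index 0 -> 0 (same)
  Node 2: index 2 -> 3 (moved)
  Node 3: index 4 -> 4 (same)
  Node 4: index 3 -> 2 (moved)
Nodes that changed position: 2 4

Answer: 2 4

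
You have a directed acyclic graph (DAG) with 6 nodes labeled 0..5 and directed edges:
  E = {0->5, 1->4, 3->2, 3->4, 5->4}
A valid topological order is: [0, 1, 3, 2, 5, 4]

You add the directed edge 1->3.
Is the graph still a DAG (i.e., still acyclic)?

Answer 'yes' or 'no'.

Answer: yes

Derivation:
Given toposort: [0, 1, 3, 2, 5, 4]
Position of 1: index 1; position of 3: index 2
New edge 1->3: forward
Forward edge: respects the existing order. Still a DAG, same toposort still valid.
Still a DAG? yes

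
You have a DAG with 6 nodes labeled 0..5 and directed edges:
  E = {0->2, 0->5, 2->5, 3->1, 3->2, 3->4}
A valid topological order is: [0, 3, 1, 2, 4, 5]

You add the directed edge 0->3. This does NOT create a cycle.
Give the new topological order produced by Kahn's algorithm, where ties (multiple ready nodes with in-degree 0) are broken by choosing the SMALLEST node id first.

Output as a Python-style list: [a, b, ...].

Answer: [0, 3, 1, 2, 4, 5]

Derivation:
Old toposort: [0, 3, 1, 2, 4, 5]
Added edge: 0->3
Position of 0 (0) < position of 3 (1). Old order still valid.
Run Kahn's algorithm (break ties by smallest node id):
  initial in-degrees: [0, 1, 2, 1, 1, 2]
  ready (indeg=0): [0]
  pop 0: indeg[2]->1; indeg[3]->0; indeg[5]->1 | ready=[3] | order so far=[0]
  pop 3: indeg[1]->0; indeg[2]->0; indeg[4]->0 | ready=[1, 2, 4] | order so far=[0, 3]
  pop 1: no out-edges | ready=[2, 4] | order so far=[0, 3, 1]
  pop 2: indeg[5]->0 | ready=[4, 5] | order so far=[0, 3, 1, 2]
  pop 4: no out-edges | ready=[5] | order so far=[0, 3, 1, 2, 4]
  pop 5: no out-edges | ready=[] | order so far=[0, 3, 1, 2, 4, 5]
  Result: [0, 3, 1, 2, 4, 5]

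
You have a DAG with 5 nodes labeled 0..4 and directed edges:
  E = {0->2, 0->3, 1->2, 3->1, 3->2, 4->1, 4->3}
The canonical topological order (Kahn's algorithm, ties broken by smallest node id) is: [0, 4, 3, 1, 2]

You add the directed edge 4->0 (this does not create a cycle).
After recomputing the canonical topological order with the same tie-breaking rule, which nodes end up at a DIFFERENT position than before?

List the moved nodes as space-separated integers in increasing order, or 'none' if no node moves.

Old toposort: [0, 4, 3, 1, 2]
Added edge 4->0
Recompute Kahn (smallest-id tiebreak):
  initial in-degrees: [1, 2, 3, 2, 0]
  ready (indeg=0): [4]
  pop 4: indeg[0]->0; indeg[1]->1; indeg[3]->1 | ready=[0] | order so far=[4]
  pop 0: indeg[2]->2; indeg[3]->0 | ready=[3] | order so far=[4, 0]
  pop 3: indeg[1]->0; indeg[2]->1 | ready=[1] | order so far=[4, 0, 3]
  pop 1: indeg[2]->0 | ready=[2] | order so far=[4, 0, 3, 1]
  pop 2: no out-edges | ready=[] | order so far=[4, 0, 3, 1, 2]
New canonical toposort: [4, 0, 3, 1, 2]
Compare positions:
  Node 0: index 0 -> 1 (moved)
  Node 1: index 3 -> 3 (same)
  Node 2: index 4 -> 4 (same)
  Node 3: index 2 -> 2 (same)
  Node 4: index 1 -> 0 (moved)
Nodes that changed position: 0 4

Answer: 0 4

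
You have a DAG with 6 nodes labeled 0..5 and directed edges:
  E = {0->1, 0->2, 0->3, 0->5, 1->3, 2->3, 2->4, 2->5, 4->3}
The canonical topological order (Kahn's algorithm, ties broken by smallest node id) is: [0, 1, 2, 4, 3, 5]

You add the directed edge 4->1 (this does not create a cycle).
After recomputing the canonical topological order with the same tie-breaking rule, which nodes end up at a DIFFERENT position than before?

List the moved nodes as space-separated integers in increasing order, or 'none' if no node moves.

Answer: 1 2 4

Derivation:
Old toposort: [0, 1, 2, 4, 3, 5]
Added edge 4->1
Recompute Kahn (smallest-id tiebreak):
  initial in-degrees: [0, 2, 1, 4, 1, 2]
  ready (indeg=0): [0]
  pop 0: indeg[1]->1; indeg[2]->0; indeg[3]->3; indeg[5]->1 | ready=[2] | order so far=[0]
  pop 2: indeg[3]->2; indeg[4]->0; indeg[5]->0 | ready=[4, 5] | order so far=[0, 2]
  pop 4: indeg[1]->0; indeg[3]->1 | ready=[1, 5] | order so far=[0, 2, 4]
  pop 1: indeg[3]->0 | ready=[3, 5] | order so far=[0, 2, 4, 1]
  pop 3: no out-edges | ready=[5] | order so far=[0, 2, 4, 1, 3]
  pop 5: no out-edges | ready=[] | order so far=[0, 2, 4, 1, 3, 5]
New canonical toposort: [0, 2, 4, 1, 3, 5]
Compare positions:
  Node 0: index 0 -> 0 (same)
  Node 1: index 1 -> 3 (moved)
  Node 2: index 2 -> 1 (moved)
  Node 3: index 4 -> 4 (same)
  Node 4: index 3 -> 2 (moved)
  Node 5: index 5 -> 5 (same)
Nodes that changed position: 1 2 4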